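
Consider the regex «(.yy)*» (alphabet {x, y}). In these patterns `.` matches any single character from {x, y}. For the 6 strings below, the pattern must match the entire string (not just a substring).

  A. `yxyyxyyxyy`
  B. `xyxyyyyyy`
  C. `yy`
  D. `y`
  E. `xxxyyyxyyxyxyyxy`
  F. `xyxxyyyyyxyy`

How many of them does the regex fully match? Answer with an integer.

0

A → no match
B → no match
C → no match
D → no match
E → no match
F → no match
Total matched: 0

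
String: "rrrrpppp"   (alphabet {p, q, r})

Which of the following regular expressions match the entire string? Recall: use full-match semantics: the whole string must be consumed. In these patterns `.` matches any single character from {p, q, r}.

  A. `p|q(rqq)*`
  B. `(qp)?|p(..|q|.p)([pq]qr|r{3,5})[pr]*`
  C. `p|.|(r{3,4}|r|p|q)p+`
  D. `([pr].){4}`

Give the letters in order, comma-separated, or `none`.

A → no match
B → no match
C → match
D → match

C, D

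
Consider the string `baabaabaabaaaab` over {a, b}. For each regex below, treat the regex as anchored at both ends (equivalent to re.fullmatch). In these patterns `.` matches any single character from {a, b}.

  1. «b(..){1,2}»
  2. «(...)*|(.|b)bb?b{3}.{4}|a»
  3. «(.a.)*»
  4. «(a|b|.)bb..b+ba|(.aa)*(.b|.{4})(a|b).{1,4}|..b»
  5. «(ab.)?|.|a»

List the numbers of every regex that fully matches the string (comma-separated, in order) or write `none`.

2, 3, 4

1 → no match
2 → match
3 → match
4 → match
5 → no match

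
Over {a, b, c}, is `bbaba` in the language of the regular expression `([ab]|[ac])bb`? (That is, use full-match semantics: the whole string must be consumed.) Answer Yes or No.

No

Every match must end with `bb`, but `bbaba` does not.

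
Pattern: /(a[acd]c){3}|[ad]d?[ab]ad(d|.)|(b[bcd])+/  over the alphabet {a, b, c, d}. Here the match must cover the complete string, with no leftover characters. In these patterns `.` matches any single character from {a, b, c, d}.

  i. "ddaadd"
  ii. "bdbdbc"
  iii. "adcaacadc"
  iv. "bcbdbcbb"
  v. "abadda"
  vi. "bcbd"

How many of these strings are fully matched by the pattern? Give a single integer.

i. "ddaadd" → match
ii. "bdbdbc" → match
iii. "adcaacadc" → match
iv. "bcbdbcbb" → match
v. "abadda" → no match
vi. "bcbd" → match
Total matched: 5

5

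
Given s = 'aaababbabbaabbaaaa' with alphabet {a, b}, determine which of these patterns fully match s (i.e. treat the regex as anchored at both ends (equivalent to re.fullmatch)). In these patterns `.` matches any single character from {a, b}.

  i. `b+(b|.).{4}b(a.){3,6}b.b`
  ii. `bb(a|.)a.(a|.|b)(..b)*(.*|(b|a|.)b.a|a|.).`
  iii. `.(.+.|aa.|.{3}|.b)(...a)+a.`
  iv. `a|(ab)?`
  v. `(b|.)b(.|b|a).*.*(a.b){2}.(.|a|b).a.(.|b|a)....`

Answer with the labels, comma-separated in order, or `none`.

iii

i → no match — must start with 'b'
ii → no match — must start with 'bb'
iii → match
iv → no match
v → no match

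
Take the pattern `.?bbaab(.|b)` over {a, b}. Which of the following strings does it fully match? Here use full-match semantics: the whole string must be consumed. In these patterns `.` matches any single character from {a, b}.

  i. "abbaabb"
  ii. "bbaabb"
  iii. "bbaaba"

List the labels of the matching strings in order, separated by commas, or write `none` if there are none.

i. "abbaabb" → match
ii. "bbaabb" → match
iii. "bbaaba" → match

i, ii, iii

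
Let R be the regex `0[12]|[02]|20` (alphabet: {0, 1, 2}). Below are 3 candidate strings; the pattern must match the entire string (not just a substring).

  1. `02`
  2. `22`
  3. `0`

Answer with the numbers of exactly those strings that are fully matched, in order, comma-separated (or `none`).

1, 3

1 → match
2 → no match
3 → match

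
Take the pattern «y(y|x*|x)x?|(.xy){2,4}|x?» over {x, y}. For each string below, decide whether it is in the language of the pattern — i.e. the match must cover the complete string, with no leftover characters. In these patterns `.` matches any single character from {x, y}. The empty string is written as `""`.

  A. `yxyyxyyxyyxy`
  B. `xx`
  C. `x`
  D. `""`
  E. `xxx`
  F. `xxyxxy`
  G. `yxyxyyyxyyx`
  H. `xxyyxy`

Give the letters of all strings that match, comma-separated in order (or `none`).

A, C, D, F, H

A → match
B → no match
C → match
D → match
E → no match
F → match
G → no match
H → match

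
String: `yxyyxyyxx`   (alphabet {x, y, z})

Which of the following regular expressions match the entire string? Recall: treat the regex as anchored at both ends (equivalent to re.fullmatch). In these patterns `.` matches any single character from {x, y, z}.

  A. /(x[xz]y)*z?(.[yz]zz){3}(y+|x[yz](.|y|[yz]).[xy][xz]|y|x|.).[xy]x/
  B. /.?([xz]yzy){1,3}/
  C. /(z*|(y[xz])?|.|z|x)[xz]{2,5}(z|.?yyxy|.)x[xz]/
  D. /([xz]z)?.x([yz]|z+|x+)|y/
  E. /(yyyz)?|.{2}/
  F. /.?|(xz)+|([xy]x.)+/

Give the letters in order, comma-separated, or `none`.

F

A → no match
B → no match — must end with `yzy`
C → no match
D → no match
E → no match
F → match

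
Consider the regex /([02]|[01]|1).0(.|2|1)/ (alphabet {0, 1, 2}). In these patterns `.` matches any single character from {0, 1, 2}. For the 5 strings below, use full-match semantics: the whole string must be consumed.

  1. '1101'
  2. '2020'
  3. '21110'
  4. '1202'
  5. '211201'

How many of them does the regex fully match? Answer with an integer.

2

1 → match
2 → no match
3 → no match
4 → match
5 → no match
Total matched: 2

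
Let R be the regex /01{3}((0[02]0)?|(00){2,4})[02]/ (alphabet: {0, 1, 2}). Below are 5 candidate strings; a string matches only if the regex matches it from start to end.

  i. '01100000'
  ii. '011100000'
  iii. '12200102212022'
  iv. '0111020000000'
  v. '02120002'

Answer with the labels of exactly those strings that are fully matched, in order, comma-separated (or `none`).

i → no match
ii → match
iii → no match — must start with '01'
iv → no match
v → no match — must start with '01'

ii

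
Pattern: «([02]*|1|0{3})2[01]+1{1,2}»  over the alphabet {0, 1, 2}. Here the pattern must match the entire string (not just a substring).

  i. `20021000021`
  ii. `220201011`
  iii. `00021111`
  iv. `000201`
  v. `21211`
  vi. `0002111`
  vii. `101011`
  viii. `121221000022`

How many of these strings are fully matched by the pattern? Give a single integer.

4

i. `20021000021` → no match
ii. `220201011` → match
iii. `00021111` → match
iv. `000201` → match
v. `21211` → no match
vi. `0002111` → match
vii. `101011` → no match
viii. `121221000022` → no match — must end with `1`
Total matched: 4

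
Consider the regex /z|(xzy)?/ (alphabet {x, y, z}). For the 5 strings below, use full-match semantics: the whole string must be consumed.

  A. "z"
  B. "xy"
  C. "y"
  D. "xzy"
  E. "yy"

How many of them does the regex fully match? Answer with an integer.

2

A → match
B → no match
C → no match
D → match
E → no match
Total matched: 2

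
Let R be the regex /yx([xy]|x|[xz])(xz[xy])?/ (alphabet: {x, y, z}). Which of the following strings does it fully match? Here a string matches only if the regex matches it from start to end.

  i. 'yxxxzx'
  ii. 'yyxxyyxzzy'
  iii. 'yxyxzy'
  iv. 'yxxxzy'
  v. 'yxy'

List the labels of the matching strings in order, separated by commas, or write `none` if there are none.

i, iii, iv, v

i → match
ii → no match — must start with 'yx'
iii → match
iv → match
v → match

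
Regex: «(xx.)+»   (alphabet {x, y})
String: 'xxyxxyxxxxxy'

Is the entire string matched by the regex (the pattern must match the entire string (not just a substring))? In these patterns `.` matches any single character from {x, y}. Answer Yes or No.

Yes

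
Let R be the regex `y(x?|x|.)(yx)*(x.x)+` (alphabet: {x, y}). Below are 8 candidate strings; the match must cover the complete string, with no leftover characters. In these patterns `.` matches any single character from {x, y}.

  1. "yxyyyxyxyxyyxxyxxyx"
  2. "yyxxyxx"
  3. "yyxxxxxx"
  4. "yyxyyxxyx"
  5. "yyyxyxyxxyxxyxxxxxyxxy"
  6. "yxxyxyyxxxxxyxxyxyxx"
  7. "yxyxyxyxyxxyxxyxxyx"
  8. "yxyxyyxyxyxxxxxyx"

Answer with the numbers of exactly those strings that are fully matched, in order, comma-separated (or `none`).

3, 7

1 → no match
2. "yyxxyxx" → no match
3. "yyxxxxxx" → match
4. "yyxyyxxyx" → no match
5 → no match — must end with "x"
6 → no match
7 → match
8 → no match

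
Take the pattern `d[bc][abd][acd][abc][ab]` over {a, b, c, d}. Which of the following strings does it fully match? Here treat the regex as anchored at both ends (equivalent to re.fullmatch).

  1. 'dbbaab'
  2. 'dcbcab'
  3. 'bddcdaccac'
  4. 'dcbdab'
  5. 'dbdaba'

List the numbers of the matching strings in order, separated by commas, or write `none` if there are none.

1, 2, 4, 5

1 → match
2 → match
3 → no match — must start with 'd'
4 → match
5 → match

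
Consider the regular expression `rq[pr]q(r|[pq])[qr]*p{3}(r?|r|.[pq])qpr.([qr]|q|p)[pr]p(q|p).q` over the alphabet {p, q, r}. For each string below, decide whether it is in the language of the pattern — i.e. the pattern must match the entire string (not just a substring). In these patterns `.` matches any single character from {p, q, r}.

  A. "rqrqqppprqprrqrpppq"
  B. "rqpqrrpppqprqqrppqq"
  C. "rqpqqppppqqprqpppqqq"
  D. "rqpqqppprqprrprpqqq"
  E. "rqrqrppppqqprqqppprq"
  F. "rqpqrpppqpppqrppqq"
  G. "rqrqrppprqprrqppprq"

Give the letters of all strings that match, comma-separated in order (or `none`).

A → match
B → match
C → match
D → match
E → match
F → no match
G → match

A, B, C, D, E, G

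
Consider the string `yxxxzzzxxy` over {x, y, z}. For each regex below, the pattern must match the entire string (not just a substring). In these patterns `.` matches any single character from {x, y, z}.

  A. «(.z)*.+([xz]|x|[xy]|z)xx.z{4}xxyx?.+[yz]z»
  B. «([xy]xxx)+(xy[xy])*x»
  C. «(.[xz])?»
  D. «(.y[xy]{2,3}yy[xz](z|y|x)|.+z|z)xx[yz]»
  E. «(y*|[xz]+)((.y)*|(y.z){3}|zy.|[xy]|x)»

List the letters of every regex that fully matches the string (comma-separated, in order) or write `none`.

A → no match — must end with `z`
B → no match — must end with `x`
C → no match
D → match
E → no match

D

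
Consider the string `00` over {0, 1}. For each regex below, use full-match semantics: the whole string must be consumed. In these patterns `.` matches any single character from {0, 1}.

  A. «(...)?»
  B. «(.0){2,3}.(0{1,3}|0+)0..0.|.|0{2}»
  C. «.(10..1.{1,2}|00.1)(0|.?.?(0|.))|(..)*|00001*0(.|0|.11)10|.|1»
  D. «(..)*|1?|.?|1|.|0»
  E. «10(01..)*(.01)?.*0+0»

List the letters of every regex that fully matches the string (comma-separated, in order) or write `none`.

B, C, D

A → no match
B → match
C → match
D → match
E → no match — must start with `10`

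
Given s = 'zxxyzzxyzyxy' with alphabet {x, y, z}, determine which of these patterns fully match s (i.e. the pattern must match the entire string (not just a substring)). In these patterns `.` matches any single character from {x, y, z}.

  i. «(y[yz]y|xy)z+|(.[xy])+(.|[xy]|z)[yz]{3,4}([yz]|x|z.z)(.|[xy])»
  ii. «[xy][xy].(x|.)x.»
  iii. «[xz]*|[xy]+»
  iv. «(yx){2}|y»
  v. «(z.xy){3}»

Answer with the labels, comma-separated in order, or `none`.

i → no match
ii → no match
iii → no match
iv → no match
v → match

v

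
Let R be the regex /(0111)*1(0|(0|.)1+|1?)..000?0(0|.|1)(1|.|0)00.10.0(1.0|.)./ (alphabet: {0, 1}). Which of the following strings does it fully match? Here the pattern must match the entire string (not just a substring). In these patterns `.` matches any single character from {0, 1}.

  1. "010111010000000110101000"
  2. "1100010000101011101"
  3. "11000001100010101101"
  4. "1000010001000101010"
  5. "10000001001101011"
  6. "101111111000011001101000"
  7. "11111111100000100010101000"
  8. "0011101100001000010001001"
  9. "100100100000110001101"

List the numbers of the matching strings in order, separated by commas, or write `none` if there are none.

1 → no match
2 → no match
3 → match
4 → no match
5 → match
6 → match
7 → match
8 → no match
9 → no match

3, 5, 6, 7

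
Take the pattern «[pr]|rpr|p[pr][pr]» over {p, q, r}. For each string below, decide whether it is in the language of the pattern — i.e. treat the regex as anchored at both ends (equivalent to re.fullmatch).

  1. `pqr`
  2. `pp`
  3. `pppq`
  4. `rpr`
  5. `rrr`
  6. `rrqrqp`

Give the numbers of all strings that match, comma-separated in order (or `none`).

4

1. `pqr` → no match
2. `pp` → no match
3. `pppq` → no match
4. `rpr` → match
5. `rrr` → no match
6. `rrqrqp` → no match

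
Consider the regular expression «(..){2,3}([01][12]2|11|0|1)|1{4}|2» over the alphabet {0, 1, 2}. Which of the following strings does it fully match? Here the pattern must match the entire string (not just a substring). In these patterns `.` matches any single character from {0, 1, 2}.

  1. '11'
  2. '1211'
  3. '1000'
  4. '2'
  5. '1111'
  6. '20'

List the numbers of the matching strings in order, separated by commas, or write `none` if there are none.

1 → no match
2 → no match
3 → no match
4 → match
5 → match
6 → no match

4, 5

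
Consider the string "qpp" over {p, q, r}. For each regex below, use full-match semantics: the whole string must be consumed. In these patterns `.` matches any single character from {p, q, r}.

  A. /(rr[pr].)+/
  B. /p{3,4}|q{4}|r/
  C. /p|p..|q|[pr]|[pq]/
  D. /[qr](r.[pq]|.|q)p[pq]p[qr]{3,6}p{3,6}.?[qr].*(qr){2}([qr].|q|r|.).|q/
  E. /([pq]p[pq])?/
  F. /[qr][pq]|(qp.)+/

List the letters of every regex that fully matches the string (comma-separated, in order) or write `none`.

A → no match — must start with "rr"
B → no match
C → no match
D → no match
E → match
F → match

E, F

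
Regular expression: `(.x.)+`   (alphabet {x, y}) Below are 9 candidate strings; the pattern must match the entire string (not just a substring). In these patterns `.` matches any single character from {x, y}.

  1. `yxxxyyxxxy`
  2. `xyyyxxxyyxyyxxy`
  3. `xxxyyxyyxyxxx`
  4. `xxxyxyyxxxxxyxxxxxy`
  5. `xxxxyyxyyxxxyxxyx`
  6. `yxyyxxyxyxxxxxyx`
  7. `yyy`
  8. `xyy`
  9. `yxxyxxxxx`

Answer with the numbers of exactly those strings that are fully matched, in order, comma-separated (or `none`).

9

1 → no match
2 → no match
3 → no match
4 → no match
5 → no match
6 → no match
7 → no match
8 → no match
9 → match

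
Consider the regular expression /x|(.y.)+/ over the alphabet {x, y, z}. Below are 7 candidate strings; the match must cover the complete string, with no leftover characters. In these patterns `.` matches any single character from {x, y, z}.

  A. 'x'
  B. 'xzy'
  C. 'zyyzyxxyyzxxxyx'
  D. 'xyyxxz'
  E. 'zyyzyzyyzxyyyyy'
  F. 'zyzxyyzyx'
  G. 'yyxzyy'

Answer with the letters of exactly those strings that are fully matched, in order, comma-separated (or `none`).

A → match
B → no match
C → no match
D → no match
E → match
F → match
G → match

A, E, F, G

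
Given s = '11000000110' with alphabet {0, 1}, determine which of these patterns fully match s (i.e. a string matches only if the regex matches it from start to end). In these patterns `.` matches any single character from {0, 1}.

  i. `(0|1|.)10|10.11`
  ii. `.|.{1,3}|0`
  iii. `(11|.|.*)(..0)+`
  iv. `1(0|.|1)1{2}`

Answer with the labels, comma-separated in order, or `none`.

i → no match
ii → no match
iii → match
iv → no match — must end with '1'

iii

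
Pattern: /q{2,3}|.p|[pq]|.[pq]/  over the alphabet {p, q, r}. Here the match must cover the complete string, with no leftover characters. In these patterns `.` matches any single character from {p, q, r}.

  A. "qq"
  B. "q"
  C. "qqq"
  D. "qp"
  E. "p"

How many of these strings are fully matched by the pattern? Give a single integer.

5

A → match
B → match
C → match
D → match
E → match
Total matched: 5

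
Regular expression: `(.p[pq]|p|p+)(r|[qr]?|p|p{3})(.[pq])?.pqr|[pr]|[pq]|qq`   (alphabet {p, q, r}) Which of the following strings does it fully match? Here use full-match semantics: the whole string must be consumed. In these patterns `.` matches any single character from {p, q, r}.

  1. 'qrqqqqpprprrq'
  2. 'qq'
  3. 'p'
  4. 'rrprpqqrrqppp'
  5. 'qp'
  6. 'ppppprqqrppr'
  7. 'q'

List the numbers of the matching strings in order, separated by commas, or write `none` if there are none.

2, 3, 7

1 → no match
2. 'qq' → match
3. 'p' → match
4 → no match
5. 'qp' → no match
6. 'ppppprqqrppr' → no match
7. 'q' → match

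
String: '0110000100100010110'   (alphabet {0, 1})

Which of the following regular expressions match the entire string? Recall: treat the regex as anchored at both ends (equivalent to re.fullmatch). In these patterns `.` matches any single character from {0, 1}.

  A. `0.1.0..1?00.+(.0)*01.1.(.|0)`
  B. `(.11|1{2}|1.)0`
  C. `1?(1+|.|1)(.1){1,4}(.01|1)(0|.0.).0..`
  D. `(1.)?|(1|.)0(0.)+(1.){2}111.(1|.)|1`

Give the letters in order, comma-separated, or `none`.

A

A → match
B → no match
C → no match
D → no match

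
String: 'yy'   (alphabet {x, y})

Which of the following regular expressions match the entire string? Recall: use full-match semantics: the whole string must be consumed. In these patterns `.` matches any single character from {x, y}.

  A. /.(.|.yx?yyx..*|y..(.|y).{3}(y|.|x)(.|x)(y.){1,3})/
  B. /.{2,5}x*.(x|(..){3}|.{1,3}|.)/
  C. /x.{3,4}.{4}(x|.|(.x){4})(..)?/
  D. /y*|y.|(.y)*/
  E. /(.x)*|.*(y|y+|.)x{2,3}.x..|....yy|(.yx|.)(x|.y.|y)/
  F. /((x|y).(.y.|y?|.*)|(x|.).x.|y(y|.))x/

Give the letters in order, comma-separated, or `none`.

A, D, E

A → match
B → no match
C → no match — must start with 'x'
D → match
E → match
F → no match — must end with 'x'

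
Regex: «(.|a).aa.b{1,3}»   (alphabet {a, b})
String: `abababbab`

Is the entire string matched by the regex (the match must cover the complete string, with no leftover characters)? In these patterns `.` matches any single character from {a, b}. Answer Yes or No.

No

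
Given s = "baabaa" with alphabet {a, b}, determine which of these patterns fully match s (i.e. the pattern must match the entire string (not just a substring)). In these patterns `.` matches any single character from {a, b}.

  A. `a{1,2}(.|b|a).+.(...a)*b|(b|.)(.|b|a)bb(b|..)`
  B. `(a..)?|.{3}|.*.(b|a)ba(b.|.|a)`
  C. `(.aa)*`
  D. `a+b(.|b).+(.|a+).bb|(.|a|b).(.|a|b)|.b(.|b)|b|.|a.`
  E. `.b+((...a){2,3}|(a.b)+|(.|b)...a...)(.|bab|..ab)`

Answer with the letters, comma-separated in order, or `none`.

A → no match
B → match
C → match
D → no match
E → no match

B, C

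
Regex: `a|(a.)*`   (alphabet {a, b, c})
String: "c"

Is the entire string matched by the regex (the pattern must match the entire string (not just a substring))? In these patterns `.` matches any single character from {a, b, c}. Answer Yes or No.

No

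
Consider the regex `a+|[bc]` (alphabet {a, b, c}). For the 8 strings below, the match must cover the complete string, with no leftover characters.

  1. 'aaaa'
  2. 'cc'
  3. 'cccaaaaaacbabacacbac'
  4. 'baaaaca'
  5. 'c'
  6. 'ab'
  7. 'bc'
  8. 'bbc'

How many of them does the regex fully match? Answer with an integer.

2

1 → match
2 → no match
3 → no match
4 → no match
5 → match
6 → no match
7 → no match
8 → no match
Total matched: 2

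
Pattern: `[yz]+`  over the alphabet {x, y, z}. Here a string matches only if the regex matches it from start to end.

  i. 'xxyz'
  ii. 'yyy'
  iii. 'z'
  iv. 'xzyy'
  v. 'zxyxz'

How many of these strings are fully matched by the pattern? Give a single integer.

i. 'xxyz' → no match
ii. 'yyy' → match
iii. 'z' → match
iv. 'xzyy' → no match
v. 'zxyxz' → no match
Total matched: 2

2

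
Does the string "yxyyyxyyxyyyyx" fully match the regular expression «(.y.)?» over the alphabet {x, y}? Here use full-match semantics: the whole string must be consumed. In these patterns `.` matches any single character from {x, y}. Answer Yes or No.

No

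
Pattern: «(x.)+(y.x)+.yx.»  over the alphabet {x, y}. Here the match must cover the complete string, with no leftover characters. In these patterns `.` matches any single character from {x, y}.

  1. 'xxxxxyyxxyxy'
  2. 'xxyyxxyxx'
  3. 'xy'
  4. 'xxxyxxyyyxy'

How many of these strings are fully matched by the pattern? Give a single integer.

1

1 → no match
2 → match
3 → no match
4 → no match
Total matched: 1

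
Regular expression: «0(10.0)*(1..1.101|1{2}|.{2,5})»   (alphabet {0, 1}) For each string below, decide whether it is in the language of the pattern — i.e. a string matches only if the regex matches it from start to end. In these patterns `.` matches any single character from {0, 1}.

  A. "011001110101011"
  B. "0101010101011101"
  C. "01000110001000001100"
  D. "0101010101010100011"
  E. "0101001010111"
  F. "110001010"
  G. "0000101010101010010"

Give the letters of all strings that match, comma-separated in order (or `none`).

A → no match
B → no match
C → no match
D → match
E → no match
F → no match — must start with "0"
G → no match

D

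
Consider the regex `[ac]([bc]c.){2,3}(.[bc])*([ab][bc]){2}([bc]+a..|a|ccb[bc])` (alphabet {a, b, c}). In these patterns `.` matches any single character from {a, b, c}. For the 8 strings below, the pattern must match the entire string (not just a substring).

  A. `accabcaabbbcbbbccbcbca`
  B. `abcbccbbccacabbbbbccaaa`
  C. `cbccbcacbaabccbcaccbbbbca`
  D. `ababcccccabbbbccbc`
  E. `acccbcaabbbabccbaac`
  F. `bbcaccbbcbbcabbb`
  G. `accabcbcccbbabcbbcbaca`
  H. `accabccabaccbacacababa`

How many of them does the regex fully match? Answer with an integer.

A → match
B → match
C → no match
D → no match
E → match
F → no match
G → match
H → match
Total matched: 5

5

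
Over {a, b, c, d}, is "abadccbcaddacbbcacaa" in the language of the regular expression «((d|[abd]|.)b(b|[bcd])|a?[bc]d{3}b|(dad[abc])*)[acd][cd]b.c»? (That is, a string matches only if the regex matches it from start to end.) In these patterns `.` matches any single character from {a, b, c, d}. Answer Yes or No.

No

Every match must end with "c", but "abadccbcaddacbbcacaa" does not.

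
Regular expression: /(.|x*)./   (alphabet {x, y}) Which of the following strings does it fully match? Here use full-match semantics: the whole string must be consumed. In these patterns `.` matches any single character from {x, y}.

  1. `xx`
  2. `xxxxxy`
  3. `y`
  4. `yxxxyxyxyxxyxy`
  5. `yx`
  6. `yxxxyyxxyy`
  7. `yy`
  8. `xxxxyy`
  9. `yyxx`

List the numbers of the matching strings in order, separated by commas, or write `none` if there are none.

1 → match
2 → match
3 → match
4 → no match
5 → match
6 → no match
7 → match
8 → no match
9 → no match

1, 2, 3, 5, 7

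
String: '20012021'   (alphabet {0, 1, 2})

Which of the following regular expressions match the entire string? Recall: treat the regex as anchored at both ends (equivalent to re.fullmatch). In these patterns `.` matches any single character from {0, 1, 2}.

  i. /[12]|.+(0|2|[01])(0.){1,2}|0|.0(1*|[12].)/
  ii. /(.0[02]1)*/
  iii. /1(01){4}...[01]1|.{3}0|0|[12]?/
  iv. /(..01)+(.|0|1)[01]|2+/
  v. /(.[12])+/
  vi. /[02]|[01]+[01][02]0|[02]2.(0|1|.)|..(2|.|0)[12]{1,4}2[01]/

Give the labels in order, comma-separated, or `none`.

i → no match
ii → match
iii → no match
iv → no match
v → no match
vi → no match

ii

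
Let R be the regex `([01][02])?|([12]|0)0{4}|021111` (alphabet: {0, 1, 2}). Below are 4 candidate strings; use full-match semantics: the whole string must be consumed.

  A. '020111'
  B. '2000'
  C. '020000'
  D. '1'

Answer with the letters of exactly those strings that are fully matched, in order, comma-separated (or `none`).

A. '020111' → no match
B. '2000' → no match
C. '020000' → no match
D. '1' → no match

none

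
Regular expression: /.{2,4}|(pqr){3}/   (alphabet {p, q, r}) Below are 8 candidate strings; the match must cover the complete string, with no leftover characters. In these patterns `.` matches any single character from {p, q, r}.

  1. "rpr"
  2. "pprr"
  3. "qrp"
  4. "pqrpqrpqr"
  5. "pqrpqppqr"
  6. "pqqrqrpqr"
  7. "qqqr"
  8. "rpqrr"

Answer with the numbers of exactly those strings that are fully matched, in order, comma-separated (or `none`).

1, 2, 3, 4, 7

1 → match
2 → match
3 → match
4 → match
5 → no match
6 → no match
7 → match
8 → no match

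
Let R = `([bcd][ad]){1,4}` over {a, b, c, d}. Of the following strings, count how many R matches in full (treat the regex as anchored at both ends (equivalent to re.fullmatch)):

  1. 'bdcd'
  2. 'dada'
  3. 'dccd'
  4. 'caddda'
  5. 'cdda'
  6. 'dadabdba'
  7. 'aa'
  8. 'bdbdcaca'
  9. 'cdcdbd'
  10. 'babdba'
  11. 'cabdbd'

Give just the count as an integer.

1 → match
2 → match
3 → no match
4 → match
5 → match
6 → match
7 → no match
8 → match
9 → match
10 → match
11 → match
Total matched: 9

9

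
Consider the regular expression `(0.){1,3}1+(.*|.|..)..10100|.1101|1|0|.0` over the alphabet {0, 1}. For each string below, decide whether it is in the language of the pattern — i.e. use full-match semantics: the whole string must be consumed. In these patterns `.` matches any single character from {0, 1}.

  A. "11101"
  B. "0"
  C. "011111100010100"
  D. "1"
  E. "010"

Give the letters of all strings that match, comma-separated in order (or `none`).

A, B, C, D

A → match
B → match
C → match
D → match
E → no match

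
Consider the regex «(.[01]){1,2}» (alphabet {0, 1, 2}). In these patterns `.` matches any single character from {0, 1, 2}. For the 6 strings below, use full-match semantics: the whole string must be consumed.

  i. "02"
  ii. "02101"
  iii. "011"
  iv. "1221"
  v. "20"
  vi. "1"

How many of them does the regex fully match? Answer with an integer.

1

i. "02" → no match
ii. "02101" → no match
iii. "011" → no match
iv. "1221" → no match
v. "20" → match
vi. "1" → no match
Total matched: 1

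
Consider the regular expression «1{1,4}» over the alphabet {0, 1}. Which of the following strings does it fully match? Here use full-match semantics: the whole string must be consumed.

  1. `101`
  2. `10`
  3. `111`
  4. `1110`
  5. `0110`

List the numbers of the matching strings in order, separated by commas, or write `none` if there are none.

1 → no match
2 → no match — must end with `1`
3 → match
4 → no match — must end with `1`
5 → no match — must start with `1`

3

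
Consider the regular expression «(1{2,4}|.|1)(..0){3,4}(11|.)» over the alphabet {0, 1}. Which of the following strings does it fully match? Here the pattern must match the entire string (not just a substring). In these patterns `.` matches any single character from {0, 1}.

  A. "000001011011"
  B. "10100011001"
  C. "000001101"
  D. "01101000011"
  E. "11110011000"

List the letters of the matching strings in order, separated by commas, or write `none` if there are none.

A → match
B → no match
C → no match
D → no match
E → no match

A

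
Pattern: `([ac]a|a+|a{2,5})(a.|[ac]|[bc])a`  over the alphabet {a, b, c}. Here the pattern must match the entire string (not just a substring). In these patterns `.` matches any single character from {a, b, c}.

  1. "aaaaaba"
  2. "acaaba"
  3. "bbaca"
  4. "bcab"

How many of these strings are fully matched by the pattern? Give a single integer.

1

1 → match
2 → no match
3 → no match
4 → no match — must end with "a"
Total matched: 1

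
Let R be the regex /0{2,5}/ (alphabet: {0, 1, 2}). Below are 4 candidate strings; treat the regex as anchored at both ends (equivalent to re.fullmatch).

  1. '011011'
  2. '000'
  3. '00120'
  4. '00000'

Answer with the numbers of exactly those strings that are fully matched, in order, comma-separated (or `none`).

2, 4

1 → no match — must end with '0'
2 → match
3 → no match
4 → match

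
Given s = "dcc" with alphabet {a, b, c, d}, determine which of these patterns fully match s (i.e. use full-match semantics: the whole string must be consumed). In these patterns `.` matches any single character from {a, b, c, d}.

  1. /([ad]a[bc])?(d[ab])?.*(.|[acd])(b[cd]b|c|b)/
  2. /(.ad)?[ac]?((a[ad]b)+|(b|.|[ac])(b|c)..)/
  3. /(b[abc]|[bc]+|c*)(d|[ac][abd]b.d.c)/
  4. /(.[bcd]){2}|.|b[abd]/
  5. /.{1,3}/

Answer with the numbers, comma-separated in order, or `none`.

1 → match
2 → no match
3 → no match
4 → no match
5 → match

1, 5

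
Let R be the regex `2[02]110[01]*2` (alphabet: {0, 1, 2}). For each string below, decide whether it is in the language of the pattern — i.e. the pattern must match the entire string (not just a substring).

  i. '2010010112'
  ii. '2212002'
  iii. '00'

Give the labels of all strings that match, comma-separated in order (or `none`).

i → no match
ii → no match
iii → no match — must start with '2'

none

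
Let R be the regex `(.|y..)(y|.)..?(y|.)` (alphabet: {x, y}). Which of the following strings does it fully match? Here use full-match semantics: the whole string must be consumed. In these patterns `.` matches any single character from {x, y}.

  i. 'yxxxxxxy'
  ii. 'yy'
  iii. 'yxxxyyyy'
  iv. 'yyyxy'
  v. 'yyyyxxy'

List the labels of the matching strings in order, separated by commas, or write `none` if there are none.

i. 'yxxxxxxy' → no match
ii. 'yy' → no match
iii. 'yxxxyyyy' → no match
iv. 'yyyxy' → match
v. 'yyyyxxy' → match

iv, v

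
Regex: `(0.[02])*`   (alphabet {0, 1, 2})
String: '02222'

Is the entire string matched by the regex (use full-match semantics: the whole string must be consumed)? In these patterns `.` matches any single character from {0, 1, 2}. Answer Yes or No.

No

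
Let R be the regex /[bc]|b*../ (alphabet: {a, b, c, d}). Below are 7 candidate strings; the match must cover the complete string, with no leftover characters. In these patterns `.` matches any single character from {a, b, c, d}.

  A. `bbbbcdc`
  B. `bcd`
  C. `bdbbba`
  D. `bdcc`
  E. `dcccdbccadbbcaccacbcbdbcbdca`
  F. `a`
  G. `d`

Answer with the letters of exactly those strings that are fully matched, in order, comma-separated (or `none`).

B

A → no match
B → match
C → no match
D → no match
E → no match
F → no match
G → no match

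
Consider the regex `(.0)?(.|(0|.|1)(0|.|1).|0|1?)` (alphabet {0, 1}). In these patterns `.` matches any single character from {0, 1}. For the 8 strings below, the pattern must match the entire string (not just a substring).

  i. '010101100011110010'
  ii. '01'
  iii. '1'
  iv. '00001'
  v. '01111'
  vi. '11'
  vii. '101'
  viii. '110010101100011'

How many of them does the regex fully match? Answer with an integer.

3

i → no match
ii → no match
iii → match
iv → match
v → no match
vi → no match
vii → match
viii → no match
Total matched: 3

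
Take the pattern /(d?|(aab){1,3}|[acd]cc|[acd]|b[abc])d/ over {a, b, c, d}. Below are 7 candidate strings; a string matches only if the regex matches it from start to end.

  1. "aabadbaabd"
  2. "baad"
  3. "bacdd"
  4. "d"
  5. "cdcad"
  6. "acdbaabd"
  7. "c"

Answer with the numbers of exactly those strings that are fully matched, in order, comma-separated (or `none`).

1 → no match
2 → no match
3 → no match
4 → match
5 → no match
6 → no match
7 → no match — must end with "d"

4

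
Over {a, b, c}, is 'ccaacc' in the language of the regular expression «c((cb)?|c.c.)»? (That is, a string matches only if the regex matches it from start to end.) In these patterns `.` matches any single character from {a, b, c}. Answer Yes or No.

No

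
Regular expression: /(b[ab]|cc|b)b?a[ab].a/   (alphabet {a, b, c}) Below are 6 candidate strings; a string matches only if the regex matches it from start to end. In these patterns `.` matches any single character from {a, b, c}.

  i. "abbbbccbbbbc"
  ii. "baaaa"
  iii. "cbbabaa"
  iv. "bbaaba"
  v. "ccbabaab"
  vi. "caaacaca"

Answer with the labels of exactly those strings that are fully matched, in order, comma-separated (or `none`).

i. "abbbbccbbbbc" → no match — must end with "a"
ii. "baaaa" → match
iii. "cbbabaa" → no match
iv. "bbaaba" → match
v. "ccbabaab" → no match — must end with "a"
vi. "caaacaca" → no match

ii, iv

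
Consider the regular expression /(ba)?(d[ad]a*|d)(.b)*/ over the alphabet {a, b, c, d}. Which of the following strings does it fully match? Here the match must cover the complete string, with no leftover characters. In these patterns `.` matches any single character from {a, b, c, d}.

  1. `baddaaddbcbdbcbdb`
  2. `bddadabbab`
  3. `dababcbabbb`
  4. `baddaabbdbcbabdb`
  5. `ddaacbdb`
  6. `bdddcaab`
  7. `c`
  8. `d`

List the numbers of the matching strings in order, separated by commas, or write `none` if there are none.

1 → no match
2 → no match
3 → match
4 → match
5 → match
6 → no match
7 → no match
8 → match

3, 4, 5, 8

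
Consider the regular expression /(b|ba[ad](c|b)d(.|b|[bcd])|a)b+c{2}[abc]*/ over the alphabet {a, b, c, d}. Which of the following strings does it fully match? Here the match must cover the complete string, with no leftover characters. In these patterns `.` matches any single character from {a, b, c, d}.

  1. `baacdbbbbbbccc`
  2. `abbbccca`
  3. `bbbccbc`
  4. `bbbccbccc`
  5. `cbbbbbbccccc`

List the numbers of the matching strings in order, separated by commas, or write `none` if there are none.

1, 2, 3, 4

1 → match
2 → match
3 → match
4 → match
5 → no match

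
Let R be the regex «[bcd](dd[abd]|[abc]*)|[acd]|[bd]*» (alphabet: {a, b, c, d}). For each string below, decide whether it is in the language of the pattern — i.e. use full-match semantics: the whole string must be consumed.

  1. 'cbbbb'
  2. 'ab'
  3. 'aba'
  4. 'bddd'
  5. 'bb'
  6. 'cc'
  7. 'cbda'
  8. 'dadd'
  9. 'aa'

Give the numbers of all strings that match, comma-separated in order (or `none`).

1, 4, 5, 6

1 → match
2 → no match
3 → no match
4 → match
5 → match
6 → match
7 → no match
8 → no match
9 → no match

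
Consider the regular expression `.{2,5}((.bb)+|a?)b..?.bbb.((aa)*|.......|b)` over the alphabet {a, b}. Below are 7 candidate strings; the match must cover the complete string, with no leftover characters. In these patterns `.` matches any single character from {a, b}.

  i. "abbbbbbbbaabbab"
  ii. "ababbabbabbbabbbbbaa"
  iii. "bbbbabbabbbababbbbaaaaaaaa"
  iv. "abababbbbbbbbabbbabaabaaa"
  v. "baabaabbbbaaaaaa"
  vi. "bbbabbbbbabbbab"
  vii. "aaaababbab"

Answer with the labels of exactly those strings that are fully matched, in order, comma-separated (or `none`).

i → no match
ii → match
iii → match
iv → match
v → match
vi → match
vii → no match

ii, iii, iv, v, vi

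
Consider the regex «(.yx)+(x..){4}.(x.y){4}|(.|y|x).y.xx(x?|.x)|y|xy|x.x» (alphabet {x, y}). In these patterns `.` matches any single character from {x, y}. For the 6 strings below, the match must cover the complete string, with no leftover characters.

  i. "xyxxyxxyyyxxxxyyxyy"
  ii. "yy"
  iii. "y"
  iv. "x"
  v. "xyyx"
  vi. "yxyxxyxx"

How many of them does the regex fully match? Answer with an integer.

1

i → no match
ii. "yy" → no match
iii. "y" → match
iv. "x" → no match
v. "xyyx" → no match
vi. "yxyxxyxx" → no match
Total matched: 1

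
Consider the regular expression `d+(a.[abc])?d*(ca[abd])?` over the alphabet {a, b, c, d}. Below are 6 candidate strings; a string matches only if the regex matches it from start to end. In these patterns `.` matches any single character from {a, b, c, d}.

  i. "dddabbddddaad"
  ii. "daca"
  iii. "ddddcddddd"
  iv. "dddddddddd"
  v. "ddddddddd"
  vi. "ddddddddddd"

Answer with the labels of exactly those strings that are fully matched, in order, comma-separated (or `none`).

ii, iv, v, vi

i → no match
ii → match
iii → no match
iv → match
v → match
vi → match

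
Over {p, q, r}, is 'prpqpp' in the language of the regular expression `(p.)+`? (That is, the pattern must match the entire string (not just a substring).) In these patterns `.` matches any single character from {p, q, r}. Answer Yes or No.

Yes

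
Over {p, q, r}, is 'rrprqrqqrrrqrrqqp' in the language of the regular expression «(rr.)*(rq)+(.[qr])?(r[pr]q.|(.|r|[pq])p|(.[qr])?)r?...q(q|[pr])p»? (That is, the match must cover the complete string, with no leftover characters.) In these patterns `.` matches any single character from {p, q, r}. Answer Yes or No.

Yes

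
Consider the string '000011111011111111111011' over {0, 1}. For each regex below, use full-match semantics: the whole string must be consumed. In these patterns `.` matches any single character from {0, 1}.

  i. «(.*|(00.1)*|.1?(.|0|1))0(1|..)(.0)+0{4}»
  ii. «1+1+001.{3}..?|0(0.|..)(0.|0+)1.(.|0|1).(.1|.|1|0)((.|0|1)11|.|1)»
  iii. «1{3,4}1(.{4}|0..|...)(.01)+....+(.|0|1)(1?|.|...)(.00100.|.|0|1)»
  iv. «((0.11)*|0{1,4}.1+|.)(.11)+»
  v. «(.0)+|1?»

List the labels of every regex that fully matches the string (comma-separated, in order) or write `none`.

i → no match — must end with '0'
ii → no match
iii → no match — must start with '1'
iv → match
v → no match

iv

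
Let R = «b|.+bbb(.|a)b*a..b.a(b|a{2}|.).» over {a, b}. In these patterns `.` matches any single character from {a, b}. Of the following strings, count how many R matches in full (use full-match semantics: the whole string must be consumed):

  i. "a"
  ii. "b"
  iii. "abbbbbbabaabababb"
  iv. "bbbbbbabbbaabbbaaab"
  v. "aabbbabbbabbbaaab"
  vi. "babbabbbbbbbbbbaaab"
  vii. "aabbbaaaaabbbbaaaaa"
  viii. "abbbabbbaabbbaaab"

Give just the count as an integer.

4

i. "a" → no match
ii. "b" → match
iii → no match
iv → match
v → match
vi → no match
vii → no match
viii → match
Total matched: 4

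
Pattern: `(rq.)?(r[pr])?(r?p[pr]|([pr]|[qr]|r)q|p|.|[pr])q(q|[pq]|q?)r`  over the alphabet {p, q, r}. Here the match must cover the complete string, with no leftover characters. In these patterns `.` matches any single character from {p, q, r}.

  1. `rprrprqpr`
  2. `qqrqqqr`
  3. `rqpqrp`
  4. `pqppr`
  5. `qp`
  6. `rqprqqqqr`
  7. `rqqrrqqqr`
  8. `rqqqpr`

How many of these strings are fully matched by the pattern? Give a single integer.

1. `rprrprqpr` → no match
2. `qqrqqqr` → no match
3. `rqpqrp` → no match — must end with `r`
4. `pqppr` → no match
5. `qp` → no match — must end with `r`
6. `rqprqqqqr` → no match
7. `rqqrrqqqr` → match
8. `rqqqpr` → no match
Total matched: 1

1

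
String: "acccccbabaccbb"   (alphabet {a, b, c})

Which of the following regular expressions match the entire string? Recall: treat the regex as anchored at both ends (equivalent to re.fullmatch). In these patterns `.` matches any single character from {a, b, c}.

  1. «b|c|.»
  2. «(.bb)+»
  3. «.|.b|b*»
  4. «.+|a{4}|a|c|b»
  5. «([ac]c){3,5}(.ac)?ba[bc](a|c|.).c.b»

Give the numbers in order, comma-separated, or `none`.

1 → no match
2 → no match
3 → no match
4 → match
5 → match

4, 5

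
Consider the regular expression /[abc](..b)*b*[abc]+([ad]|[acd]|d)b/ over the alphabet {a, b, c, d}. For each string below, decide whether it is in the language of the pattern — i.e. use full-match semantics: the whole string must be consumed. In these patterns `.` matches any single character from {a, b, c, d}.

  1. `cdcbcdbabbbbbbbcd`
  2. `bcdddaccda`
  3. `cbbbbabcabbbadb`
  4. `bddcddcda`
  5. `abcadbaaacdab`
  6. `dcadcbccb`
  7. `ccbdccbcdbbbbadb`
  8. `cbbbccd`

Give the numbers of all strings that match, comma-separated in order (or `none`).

3

1 → no match — must end with `b`
2 → no match — must end with `b`
3 → match
4 → no match — must end with `b`
5 → no match
6 → no match
7 → no match
8 → no match — must end with `b`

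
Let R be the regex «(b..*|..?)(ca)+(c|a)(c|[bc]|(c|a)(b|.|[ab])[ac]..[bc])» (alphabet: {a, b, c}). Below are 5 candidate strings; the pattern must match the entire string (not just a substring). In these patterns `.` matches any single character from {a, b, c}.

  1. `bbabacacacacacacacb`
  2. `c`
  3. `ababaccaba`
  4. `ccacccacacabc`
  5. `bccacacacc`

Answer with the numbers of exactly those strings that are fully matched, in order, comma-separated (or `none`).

1 → match
2 → no match
3 → no match
4 → no match
5 → match

1, 5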